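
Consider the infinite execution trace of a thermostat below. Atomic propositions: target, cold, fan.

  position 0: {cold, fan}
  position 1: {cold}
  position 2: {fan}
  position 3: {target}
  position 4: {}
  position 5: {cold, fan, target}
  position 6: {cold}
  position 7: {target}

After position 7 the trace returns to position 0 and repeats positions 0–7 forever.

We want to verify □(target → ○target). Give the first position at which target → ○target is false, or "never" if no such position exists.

3

Check target → ○target at each position in order: 0 ✓, 1 ✓, 2 ✓.
At position 3 the labels are {target} and the next position 4 has {}, so target → ○target is false there. This is the first violation.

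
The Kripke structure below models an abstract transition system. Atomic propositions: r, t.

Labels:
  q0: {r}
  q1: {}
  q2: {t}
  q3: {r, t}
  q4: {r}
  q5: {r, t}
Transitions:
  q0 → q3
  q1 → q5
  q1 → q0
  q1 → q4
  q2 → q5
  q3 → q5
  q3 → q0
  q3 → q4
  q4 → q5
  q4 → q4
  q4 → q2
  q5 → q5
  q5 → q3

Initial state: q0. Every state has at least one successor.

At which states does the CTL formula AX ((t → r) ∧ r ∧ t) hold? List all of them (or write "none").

States satisfying (t → r) ∧ r ∧ t: {q3, q5}.
States satisfying AX ((t → r) ∧ r ∧ t): {q0, q2, q5}.

{q0, q2, q5}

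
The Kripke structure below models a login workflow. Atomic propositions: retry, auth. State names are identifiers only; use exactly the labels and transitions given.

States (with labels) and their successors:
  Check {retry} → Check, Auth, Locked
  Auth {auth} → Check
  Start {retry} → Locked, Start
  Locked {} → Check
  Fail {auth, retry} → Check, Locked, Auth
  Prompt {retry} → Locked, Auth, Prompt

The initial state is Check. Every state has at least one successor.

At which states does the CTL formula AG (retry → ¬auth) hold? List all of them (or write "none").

{Check, Auth, Start, Locked, Prompt}

States satisfying retry → ¬auth: {Check, Auth, Start, Locked, Prompt}.
States satisfying AG (retry → ¬auth): {Check, Auth, Start, Locked, Prompt}.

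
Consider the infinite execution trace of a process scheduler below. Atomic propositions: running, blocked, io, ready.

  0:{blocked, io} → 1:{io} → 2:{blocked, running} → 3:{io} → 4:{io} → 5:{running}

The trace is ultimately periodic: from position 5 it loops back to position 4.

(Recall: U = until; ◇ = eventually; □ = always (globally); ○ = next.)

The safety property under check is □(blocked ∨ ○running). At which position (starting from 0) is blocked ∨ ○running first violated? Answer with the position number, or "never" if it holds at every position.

Check blocked ∨ ○running at each position in order: 0 ✓, 1 ✓, 2 ✓.
At position 3 the labels are {io} and the next position 4 has {io}, so blocked ∨ ○running is false there. This is the first violation.

3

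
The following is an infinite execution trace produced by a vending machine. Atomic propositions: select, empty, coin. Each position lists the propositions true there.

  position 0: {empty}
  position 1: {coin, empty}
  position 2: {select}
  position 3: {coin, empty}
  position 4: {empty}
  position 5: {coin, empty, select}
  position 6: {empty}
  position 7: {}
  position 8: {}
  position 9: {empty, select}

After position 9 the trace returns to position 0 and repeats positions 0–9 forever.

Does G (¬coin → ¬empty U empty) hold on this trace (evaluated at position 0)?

¬coin → ¬empty U empty holds at every position 0..9, and those are all positions ever visited, so G (¬coin → ¬empty U empty) holds.
Positions where ¬coin holds: 0, 2, 4, 6, 7, 8, 9.
Check ¬empty U empty at each: 0→ok, 2→ok, 4→ok, 6→ok, 7→ok, 8→ok, 9→ok.

Holds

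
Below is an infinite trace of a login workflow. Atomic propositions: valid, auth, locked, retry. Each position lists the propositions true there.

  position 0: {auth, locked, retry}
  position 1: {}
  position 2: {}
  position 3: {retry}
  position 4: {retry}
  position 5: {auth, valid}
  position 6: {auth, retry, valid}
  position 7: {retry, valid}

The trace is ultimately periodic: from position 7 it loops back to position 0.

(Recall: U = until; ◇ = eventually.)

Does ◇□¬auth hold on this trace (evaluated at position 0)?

□¬auth is false at every position 0..7, so it never becomes true and ◇□¬auth fails.

No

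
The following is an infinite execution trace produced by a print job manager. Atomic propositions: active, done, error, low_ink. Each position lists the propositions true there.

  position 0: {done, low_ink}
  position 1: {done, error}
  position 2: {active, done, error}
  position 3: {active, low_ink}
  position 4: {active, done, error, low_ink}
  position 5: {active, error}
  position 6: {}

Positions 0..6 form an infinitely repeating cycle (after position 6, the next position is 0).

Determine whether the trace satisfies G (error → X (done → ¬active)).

error → X (done → ¬active) must hold at every position from 0 onward. It fails at position 1, so G (error → X (done → ¬active)) is false.
Positions where error holds: 1, 2, 4, 5.
Check X (done → ¬active) at each: 1→fails, 2→ok, 4→ok, 5→ok.

Violated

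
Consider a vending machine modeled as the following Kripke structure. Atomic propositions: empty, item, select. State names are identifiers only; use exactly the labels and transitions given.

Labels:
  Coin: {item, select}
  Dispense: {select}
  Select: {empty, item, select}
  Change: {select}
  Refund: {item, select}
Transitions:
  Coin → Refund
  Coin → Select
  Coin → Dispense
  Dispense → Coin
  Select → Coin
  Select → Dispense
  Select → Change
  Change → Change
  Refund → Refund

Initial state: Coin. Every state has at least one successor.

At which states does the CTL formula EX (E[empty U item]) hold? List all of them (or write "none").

States satisfying E[empty U item]: {Coin, Select, Refund}.
States satisfying EX (E[empty U item]): {Coin, Dispense, Select, Refund}.

{Coin, Dispense, Select, Refund}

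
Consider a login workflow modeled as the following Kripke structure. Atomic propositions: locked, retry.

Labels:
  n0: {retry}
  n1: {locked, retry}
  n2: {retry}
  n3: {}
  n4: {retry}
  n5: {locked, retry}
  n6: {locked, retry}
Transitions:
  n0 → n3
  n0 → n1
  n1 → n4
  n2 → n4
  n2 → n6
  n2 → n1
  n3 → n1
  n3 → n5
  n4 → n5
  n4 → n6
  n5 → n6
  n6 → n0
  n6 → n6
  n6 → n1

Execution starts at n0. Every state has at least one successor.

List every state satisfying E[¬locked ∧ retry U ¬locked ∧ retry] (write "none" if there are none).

States satisfying ¬locked ∧ retry: {n0, n2, n4}.
States satisfying E[¬locked ∧ retry U ¬locked ∧ retry]: {n0, n2, n4}.

{n0, n2, n4}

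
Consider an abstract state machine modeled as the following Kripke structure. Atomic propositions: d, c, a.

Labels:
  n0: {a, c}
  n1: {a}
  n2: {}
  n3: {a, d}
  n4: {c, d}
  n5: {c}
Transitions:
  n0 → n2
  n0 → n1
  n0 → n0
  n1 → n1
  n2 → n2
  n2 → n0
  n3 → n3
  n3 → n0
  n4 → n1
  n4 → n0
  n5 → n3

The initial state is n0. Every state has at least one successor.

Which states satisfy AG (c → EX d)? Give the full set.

{n1}

States satisfying c → EX d: {n1, n2, n3, n5}.
States satisfying AG (c → EX d): {n1}.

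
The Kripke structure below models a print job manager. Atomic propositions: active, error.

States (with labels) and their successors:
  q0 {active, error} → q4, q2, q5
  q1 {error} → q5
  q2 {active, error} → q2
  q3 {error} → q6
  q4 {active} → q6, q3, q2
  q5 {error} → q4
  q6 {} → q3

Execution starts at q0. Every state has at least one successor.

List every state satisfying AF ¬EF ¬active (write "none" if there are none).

{q2}

States satisfying ¬EF ¬active: {q2}.
States satisfying AF ¬EF ¬active: {q2}.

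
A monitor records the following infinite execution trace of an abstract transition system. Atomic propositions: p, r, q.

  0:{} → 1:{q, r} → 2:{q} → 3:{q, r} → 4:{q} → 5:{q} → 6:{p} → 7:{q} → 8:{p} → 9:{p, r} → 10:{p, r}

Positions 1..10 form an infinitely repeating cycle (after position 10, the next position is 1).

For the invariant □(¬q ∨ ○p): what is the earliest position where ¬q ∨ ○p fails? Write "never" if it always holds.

Check ¬q ∨ ○p at each position in order: 0 ✓.
At position 1 the labels are {q, r} and the next position 2 has {q}, so ¬q ∨ ○p is false there. This is the first violation.

1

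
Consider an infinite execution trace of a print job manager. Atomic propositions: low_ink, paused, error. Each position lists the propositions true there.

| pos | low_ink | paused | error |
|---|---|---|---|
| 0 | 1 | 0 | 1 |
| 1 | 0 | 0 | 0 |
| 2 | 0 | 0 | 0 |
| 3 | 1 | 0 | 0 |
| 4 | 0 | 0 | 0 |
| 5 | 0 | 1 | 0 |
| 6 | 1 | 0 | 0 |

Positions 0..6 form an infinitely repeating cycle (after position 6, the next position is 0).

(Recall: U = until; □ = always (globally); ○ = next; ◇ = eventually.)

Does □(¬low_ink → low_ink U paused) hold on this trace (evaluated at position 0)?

¬low_ink → low_ink U paused must hold at every position from 0 onward. It fails at position 1, so □(¬low_ink → low_ink U paused) is false.
Positions where ¬low_ink holds: 1, 2, 4, 5.
Check low_ink U paused at each: 1→fails, 2→fails, 4→fails, 5→ok.

Does not hold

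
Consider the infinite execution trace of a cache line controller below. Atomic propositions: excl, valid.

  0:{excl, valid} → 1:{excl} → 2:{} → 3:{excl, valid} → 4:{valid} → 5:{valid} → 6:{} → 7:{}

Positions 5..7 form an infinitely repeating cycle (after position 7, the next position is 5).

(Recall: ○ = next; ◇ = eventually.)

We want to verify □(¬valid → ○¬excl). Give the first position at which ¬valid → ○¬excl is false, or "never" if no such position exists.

2

Check ¬valid → ○¬excl at each position in order: 0 ✓, 1 ✓.
At position 2 the labels are {} and the next position 3 has {excl, valid}, so ¬valid → ○¬excl is false there. This is the first violation.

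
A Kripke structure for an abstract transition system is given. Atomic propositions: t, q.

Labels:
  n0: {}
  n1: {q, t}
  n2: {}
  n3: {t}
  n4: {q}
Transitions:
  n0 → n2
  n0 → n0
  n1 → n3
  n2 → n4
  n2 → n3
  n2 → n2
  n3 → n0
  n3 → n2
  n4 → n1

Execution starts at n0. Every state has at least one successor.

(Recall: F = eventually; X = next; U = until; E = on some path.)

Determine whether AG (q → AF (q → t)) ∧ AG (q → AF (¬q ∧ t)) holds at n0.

States satisfying q → AF (q → t): {n0, n1, n2, n3, n4}.
States satisfying AG (q → AF (q → t)): {n0, n1, n2, n3, n4}.
States satisfying q → AF (¬q ∧ t): {n0, n1, n2, n3, n4}.
States satisfying AG (q → AF (¬q ∧ t)): {n0, n1, n2, n3, n4}.
States satisfying AG (q → AF (q → t)) ∧ AG (q → AF (¬q ∧ t)): {n0, n1, n2, n3, n4}.
n0 ∈ Sat(AG (q → AF (q → t)) ∧ AG (q → AF (¬q ∧ t))).

Yes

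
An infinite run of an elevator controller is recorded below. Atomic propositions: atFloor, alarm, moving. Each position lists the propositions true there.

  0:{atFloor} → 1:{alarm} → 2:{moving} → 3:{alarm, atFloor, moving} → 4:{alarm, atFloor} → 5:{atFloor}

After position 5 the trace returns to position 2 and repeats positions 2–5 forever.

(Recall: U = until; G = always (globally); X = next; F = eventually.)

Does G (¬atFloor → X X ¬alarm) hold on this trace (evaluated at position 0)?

¬atFloor → X X ¬alarm must hold at every position from 0 onward. It fails at position 1, so G (¬atFloor → X X ¬alarm) is false.
Positions where ¬atFloor holds: 1, 2.
Check X X ¬alarm at each: 1→fails, 2→fails.

No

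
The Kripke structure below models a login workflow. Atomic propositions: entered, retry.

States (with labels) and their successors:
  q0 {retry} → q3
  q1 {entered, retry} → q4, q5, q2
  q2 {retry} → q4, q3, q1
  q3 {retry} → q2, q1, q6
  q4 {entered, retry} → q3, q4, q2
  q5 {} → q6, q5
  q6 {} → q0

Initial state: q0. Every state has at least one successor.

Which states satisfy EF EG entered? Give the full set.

{q0, q1, q2, q3, q4, q5, q6}

States satisfying EG entered: {q1, q4}.
States satisfying EF EG entered: {q0, q1, q2, q3, q4, q5, q6}.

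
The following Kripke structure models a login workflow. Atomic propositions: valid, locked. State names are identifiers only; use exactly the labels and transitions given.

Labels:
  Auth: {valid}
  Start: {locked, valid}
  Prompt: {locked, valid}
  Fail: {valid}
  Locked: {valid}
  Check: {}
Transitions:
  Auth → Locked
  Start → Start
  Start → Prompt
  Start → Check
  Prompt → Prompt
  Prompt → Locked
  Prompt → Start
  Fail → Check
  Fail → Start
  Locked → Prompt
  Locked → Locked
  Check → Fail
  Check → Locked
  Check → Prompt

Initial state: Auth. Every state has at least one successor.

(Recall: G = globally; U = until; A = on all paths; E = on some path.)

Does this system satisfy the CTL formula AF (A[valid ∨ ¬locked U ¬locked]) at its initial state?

Yes

States satisfying A[valid ∨ ¬locked U ¬locked]: {Auth, Fail, Locked, Check}.
States satisfying AF (A[valid ∨ ¬locked U ¬locked]): {Auth, Fail, Locked, Check}.
Auth ∈ Sat(AF (A[valid ∨ ¬locked U ¬locked])).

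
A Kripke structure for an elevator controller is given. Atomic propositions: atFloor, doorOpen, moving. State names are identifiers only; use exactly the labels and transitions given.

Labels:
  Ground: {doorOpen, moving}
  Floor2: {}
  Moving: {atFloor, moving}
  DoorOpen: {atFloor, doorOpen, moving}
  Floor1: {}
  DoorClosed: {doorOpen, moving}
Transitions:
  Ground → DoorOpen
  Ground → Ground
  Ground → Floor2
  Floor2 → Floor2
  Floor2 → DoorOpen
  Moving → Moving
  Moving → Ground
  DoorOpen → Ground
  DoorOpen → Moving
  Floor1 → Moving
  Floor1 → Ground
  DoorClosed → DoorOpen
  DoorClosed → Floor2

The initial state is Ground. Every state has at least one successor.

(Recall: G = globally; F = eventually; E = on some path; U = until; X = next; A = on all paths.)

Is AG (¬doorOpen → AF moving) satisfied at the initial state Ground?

States satisfying ¬doorOpen → AF moving: {Ground, Moving, DoorOpen, Floor1, DoorClosed}.
States satisfying AG (¬doorOpen → AF moving): ∅.
Floor2 is reachable from Ground and violates ¬doorOpen → AF moving, so AG fails at Ground.
Ground ∉ Sat(AG (¬doorOpen → AF moving)).

No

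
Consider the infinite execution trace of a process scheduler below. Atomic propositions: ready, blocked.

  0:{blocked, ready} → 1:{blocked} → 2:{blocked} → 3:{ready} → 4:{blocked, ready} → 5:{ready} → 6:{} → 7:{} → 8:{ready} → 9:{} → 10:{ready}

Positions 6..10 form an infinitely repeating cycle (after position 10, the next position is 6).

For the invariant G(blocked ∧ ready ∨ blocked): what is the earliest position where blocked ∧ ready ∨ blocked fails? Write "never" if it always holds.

Check blocked ∧ ready ∨ blocked at each position in order: 0 ✓, 1 ✓, 2 ✓.
At position 3 the labels are {ready}, so blocked ∧ ready ∨ blocked is false there. This is the first violation.

3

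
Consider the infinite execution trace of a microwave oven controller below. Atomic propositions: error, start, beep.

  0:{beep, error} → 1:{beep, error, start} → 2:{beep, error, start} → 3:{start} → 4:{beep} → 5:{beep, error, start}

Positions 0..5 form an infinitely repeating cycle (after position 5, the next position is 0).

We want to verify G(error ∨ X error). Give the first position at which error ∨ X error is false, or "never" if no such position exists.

Check error ∨ X error at each position in order: 0 ✓, 1 ✓, 2 ✓.
At position 3 the labels are {start} and the next position 4 has {beep}, so error ∨ X error is false there. This is the first violation.

3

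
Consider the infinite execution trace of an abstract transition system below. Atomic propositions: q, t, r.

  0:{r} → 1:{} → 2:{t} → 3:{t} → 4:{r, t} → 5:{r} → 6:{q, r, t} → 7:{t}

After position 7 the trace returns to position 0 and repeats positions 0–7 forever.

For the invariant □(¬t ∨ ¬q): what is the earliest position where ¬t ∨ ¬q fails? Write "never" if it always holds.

6

Check ¬t ∨ ¬q at each position in order: 0 ✓, 1 ✓, 2 ✓, 3 ✓, 4 ✓, 5 ✓.
At position 6 the labels are {q, r, t}, so ¬t ∨ ¬q is false there. This is the first violation.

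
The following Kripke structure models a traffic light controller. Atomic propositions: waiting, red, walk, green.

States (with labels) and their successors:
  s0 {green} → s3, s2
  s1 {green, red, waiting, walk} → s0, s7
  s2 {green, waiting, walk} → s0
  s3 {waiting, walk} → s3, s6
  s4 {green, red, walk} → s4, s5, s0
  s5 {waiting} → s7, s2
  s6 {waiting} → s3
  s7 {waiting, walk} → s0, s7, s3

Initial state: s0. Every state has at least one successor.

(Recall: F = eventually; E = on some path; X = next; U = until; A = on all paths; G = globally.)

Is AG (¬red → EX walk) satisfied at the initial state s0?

Violated

States satisfying ¬red → EX walk: {s0, s1, s3, s4, s5, s6, s7}.
States satisfying AG (¬red → EX walk): {s3, s6}.
s2 is reachable from s0 and violates ¬red → EX walk, so AG fails at s0.
s0 ∉ Sat(AG (¬red → EX walk)).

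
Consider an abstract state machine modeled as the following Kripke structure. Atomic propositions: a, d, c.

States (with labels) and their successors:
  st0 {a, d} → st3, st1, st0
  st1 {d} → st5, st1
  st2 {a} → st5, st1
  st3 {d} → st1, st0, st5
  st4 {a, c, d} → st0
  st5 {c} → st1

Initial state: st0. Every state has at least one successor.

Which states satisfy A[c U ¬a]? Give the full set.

States satisfying c: {st4, st5}.
States satisfying ¬a: {st1, st3, st5}.
States satisfying A[c U ¬a]: {st1, st3, st5}.

{st1, st3, st5}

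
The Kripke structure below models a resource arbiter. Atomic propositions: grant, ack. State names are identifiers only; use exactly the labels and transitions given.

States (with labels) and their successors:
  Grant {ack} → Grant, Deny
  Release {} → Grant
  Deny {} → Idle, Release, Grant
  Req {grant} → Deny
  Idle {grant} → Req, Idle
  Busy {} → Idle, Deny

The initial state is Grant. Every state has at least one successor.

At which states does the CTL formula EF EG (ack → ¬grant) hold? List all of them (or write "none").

{Grant, Release, Deny, Req, Idle, Busy}

States satisfying EG (ack → ¬grant): {Grant, Release, Deny, Req, Idle, Busy}.
States satisfying EF EG (ack → ¬grant): {Grant, Release, Deny, Req, Idle, Busy}.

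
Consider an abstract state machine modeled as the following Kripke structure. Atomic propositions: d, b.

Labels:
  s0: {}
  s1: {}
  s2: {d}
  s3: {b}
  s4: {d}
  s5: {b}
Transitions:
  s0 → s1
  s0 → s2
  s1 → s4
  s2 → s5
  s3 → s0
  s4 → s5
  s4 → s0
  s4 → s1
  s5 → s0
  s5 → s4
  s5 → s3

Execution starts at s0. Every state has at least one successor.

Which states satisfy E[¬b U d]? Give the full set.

States satisfying ¬b: {s0, s1, s2, s4}.
States satisfying d: {s2, s4}.
States satisfying E[¬b U d]: {s0, s1, s2, s4}.

{s0, s1, s2, s4}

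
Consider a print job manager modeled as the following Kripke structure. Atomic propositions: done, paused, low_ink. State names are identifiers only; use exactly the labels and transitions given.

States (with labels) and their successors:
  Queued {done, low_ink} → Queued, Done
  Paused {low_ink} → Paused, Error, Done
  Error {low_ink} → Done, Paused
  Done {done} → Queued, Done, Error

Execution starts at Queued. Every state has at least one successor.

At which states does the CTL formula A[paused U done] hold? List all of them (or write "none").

{Queued, Done}

States satisfying paused: ∅.
States satisfying done: {Queued, Done}.
States satisfying A[paused U done]: {Queued, Done}.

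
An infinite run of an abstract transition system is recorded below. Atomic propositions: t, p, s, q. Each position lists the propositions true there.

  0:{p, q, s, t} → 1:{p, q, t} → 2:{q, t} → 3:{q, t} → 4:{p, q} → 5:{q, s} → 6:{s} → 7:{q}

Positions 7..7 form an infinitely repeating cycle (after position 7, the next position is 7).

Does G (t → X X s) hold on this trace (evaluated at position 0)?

Violated

t → X X s must hold at every position from 0 onward. It fails at position 0, so G (t → X X s) is false.
Positions where t holds: 0, 1, 2, 3.
Check X X s at each: 0→fails, 1→fails, 2→fails, 3→ok.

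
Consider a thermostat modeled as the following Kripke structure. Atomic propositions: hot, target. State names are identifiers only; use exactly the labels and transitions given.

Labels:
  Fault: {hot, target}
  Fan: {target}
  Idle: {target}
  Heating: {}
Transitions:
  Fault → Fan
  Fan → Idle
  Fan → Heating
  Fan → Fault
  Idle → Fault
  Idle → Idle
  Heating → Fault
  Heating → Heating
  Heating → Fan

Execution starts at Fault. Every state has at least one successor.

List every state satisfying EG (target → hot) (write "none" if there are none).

States satisfying target → hot: {Fault, Heating}.
States satisfying EG (target → hot): {Heating}.

{Heating}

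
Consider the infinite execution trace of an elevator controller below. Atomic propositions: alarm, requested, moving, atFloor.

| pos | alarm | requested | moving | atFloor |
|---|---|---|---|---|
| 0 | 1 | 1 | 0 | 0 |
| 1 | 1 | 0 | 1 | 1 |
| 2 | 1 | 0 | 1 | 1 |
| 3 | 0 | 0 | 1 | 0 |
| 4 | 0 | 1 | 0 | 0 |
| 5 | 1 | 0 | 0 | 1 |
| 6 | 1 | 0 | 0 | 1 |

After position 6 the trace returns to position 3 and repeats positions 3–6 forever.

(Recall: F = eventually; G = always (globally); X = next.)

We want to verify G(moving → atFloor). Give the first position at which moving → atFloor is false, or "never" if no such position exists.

Check moving → atFloor at each position in order: 0 ✓, 1 ✓, 2 ✓.
At position 3 the labels are {moving}, so moving → atFloor is false there. This is the first violation.

3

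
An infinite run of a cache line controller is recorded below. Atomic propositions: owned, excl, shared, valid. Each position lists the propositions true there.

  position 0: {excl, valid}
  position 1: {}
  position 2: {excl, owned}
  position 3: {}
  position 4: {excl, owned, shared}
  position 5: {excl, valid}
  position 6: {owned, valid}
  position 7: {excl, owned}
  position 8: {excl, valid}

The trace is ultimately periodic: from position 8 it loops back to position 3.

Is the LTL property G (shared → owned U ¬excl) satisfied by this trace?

Violated

shared → owned U ¬excl must hold at every position from 0 onward. It fails at position 4, so G (shared → owned U ¬excl) is false.
Positions where shared holds: 4.
Check owned U ¬excl at each: 4→fails.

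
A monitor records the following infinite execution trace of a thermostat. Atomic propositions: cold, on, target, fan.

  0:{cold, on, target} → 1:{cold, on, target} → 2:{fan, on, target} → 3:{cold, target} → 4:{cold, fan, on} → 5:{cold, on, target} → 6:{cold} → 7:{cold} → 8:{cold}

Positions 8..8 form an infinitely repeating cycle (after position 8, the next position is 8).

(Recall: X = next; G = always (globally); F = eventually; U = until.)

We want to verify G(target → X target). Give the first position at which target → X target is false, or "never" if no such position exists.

3

Check target → X target at each position in order: 0 ✓, 1 ✓, 2 ✓.
At position 3 the labels are {cold, target} and the next position 4 has {cold, fan, on}, so target → X target is false there. This is the first violation.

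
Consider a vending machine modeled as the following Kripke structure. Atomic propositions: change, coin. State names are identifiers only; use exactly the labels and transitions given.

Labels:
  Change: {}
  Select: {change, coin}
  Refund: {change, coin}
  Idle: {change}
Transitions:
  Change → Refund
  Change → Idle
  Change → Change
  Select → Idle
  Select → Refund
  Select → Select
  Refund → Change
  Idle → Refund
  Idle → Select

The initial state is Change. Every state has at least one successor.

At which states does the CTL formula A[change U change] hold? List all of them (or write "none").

States satisfying change: {Select, Refund, Idle}.
States satisfying A[change U change]: {Select, Refund, Idle}.

{Select, Refund, Idle}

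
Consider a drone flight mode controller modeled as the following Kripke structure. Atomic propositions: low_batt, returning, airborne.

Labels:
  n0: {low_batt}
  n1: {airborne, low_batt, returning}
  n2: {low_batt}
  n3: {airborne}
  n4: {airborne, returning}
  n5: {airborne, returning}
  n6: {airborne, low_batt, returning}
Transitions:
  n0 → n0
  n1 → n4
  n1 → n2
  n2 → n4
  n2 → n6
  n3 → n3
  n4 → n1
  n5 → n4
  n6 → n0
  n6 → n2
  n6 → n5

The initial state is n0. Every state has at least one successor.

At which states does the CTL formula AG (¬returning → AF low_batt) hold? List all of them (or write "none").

{n0, n1, n2, n4, n5, n6}

States satisfying ¬returning → AF low_batt: {n0, n1, n2, n4, n5, n6}.
States satisfying AG (¬returning → AF low_batt): {n0, n1, n2, n4, n5, n6}.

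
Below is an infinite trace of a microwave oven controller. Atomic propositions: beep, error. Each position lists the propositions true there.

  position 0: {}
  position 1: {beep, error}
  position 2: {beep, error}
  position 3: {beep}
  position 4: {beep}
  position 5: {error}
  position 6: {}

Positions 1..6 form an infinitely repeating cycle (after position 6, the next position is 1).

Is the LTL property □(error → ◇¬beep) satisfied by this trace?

Yes

error → ◇¬beep holds at every position 0..6, and those are all positions ever visited, so □(error → ◇¬beep) holds.
Positions where error holds: 1, 2, 5.
Check ◇¬beep at each: 1→ok, 2→ok, 5→ok.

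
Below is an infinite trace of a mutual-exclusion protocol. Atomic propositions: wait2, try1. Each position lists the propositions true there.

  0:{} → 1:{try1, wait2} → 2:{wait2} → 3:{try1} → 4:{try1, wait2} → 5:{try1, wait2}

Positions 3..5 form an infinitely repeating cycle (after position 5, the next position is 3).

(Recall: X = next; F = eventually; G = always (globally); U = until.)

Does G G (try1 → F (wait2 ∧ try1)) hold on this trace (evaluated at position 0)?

Holds

G (try1 → F (wait2 ∧ try1)) holds at every position 0..5, and those are all positions ever visited, so G G (try1 → F (wait2 ∧ try1)) holds.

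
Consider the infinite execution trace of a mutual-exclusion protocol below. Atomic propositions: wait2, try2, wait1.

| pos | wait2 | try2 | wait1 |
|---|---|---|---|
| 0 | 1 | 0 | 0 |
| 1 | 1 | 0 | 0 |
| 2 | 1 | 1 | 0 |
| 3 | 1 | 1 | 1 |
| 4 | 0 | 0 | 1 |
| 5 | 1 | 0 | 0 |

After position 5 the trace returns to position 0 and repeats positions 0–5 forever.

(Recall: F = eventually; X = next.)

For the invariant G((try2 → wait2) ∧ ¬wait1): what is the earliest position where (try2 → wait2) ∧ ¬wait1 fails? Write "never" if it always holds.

Check (try2 → wait2) ∧ ¬wait1 at each position in order: 0 ✓, 1 ✓, 2 ✓.
At position 3 the labels are {try2, wait1, wait2}, so (try2 → wait2) ∧ ¬wait1 is false there. This is the first violation.

3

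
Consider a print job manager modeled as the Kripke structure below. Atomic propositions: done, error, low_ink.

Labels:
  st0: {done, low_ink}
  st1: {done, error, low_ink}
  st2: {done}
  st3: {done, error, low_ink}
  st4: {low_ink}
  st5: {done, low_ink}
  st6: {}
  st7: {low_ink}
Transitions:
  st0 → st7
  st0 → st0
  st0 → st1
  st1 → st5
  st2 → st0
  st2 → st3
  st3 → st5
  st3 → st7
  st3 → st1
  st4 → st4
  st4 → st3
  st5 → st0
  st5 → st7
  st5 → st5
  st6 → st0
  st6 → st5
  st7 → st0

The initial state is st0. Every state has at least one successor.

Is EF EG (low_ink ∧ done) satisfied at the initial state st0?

Holds

States satisfying EG (low_ink ∧ done): {st0, st1, st3, st5}.
States satisfying EF EG (low_ink ∧ done): {st0, st1, st2, st3, st4, st5, st6, st7}.
Some path from st0 reaches a state where EG (low_ink ∧ done) holds.
st0 ∈ Sat(EF EG (low_ink ∧ done)).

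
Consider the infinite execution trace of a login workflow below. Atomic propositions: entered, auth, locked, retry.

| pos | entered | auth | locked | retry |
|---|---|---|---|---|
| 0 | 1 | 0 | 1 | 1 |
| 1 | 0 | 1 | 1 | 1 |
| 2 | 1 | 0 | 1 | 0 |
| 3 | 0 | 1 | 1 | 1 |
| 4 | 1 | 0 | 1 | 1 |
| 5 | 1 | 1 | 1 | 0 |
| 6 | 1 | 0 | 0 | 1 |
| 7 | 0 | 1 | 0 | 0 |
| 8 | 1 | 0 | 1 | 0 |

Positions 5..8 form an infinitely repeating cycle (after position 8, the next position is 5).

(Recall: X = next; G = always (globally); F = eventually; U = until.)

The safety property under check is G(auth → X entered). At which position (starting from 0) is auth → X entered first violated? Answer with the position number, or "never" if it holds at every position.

auth → X entered holds at every position 0..8, and those are all the positions the trace ever visits, so the invariant G(auth → X entered) is never violated.

never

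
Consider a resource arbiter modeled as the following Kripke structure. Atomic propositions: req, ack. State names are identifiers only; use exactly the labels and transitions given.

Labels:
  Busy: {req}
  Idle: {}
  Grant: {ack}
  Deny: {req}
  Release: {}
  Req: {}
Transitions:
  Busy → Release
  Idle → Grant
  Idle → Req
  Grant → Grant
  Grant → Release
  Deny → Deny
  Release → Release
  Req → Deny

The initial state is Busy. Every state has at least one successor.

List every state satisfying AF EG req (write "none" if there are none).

States satisfying EG req: {Deny}.
States satisfying AF EG req: {Deny, Req}.

{Deny, Req}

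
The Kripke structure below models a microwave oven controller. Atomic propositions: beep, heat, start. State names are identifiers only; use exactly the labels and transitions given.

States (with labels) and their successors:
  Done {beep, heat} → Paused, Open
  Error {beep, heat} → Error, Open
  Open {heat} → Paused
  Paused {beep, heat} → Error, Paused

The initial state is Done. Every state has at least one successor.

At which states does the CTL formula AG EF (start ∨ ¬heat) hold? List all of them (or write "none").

none

States satisfying EF (start ∨ ¬heat): ∅.
States satisfying AG EF (start ∨ ¬heat): ∅.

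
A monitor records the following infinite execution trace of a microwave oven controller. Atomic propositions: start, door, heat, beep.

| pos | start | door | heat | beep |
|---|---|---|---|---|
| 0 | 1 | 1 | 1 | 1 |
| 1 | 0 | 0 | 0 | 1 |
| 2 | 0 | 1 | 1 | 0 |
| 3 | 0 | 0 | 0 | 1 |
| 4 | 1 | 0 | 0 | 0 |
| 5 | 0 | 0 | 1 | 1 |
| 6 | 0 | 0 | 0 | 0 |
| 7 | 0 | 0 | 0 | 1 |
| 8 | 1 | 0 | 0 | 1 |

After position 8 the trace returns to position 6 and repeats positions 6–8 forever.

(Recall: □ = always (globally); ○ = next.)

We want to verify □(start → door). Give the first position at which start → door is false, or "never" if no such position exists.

4

Check start → door at each position in order: 0 ✓, 1 ✓, 2 ✓, 3 ✓.
At position 4 the labels are {start}, so start → door is false there. This is the first violation.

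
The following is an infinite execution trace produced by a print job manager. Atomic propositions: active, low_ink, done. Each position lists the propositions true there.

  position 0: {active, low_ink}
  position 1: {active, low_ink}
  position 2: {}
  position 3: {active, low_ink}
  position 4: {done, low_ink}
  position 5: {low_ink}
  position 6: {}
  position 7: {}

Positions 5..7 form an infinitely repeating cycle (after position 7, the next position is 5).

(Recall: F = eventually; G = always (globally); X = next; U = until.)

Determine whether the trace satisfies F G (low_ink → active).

Violated

G (low_ink → active) is false at every position 0..7, so it never becomes true and F G (low_ink → active) fails.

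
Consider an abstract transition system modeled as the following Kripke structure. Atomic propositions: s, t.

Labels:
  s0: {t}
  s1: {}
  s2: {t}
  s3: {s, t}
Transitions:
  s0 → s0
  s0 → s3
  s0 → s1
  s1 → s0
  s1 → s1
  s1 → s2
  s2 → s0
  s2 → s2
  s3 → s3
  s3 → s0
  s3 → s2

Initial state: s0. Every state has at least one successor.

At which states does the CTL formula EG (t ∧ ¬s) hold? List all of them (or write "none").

States satisfying t ∧ ¬s: {s0, s2}.
States satisfying EG (t ∧ ¬s): {s0, s2}.

{s0, s2}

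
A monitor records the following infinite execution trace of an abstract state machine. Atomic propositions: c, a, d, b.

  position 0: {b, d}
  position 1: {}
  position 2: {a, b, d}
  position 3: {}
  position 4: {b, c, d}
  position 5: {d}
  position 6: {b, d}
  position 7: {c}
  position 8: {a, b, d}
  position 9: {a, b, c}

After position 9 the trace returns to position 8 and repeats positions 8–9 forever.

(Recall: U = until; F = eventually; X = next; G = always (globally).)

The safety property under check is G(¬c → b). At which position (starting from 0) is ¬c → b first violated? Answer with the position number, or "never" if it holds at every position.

1

Check ¬c → b at each position in order: 0 ✓.
At position 1 the labels are {}, so ¬c → b is false there. This is the first violation.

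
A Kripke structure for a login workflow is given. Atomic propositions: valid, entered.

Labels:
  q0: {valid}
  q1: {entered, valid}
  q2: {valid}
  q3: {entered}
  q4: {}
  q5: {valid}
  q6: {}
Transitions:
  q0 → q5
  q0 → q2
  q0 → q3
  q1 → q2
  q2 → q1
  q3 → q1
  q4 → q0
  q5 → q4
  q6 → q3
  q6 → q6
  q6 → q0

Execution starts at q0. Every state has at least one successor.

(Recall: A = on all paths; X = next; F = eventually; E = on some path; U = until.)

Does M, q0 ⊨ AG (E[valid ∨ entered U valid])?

Violated

States satisfying E[valid ∨ entered U valid]: {q0, q1, q2, q3, q5}.
States satisfying AG (E[valid ∨ entered U valid]): {q1, q2, q3}.
q4 is reachable from q0 and violates E[valid ∨ entered U valid], so AG fails at q0.
q0 ∉ Sat(AG (E[valid ∨ entered U valid])).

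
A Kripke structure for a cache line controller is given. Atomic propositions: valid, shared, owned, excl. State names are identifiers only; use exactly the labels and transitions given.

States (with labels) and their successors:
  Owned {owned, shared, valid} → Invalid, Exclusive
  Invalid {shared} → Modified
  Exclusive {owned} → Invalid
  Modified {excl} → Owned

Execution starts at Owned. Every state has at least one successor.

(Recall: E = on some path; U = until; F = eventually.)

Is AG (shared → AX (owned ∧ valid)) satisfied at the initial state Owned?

States satisfying shared → AX (owned ∧ valid): {Exclusive, Modified}.
States satisfying AG (shared → AX (owned ∧ valid)): ∅.
Invalid is reachable from Owned and violates shared → AX (owned ∧ valid), so AG fails at Owned.
Owned ∉ Sat(AG (shared → AX (owned ∧ valid))).

Violated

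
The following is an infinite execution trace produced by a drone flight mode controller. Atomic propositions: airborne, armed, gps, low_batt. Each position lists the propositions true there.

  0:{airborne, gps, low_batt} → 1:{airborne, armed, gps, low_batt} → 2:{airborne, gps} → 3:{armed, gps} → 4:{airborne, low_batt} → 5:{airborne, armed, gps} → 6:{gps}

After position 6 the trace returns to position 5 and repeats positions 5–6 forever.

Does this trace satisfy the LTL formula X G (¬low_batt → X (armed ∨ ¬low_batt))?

Does not hold

The position after 0 is 1; G (¬low_batt → X (armed ∨ ¬low_batt)) is false there.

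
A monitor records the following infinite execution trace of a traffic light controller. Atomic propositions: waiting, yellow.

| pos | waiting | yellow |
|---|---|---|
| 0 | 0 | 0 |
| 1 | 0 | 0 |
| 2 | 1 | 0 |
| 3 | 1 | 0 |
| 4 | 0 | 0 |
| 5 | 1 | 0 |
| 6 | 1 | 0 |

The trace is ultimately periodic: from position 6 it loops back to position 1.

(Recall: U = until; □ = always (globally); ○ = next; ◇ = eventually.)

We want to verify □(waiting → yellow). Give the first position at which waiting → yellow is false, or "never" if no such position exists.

2

Check waiting → yellow at each position in order: 0 ✓, 1 ✓.
At position 2 the labels are {waiting}, so waiting → yellow is false there. This is the first violation.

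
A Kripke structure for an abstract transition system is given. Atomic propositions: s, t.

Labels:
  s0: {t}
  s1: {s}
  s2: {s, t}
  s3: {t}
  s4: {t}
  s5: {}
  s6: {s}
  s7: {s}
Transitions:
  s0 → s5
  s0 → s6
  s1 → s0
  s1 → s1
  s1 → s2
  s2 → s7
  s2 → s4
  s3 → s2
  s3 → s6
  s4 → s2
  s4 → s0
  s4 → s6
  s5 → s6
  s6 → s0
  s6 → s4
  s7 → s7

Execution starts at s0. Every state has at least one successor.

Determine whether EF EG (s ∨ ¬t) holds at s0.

Holds

States satisfying EG (s ∨ ¬t): {s1, s2, s7}.
States satisfying EF EG (s ∨ ¬t): {s0, s1, s2, s3, s4, s5, s6, s7}.
Some path from s0 reaches a state where EG (s ∨ ¬t) holds.
s0 ∈ Sat(EF EG (s ∨ ¬t)).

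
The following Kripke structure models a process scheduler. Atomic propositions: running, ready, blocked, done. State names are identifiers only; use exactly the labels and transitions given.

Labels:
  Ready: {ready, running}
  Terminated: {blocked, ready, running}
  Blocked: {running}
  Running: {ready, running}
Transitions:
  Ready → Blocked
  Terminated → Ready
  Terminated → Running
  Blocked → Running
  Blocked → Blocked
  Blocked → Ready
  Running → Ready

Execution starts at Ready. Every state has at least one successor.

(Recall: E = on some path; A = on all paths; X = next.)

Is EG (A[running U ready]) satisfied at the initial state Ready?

No

States satisfying A[running U ready]: {Ready, Terminated, Running}.
States satisfying EG (A[running U ready]): ∅.
No suitable path/successor from Ready witnesses the formula.
Ready ∉ Sat(EG (A[running U ready])).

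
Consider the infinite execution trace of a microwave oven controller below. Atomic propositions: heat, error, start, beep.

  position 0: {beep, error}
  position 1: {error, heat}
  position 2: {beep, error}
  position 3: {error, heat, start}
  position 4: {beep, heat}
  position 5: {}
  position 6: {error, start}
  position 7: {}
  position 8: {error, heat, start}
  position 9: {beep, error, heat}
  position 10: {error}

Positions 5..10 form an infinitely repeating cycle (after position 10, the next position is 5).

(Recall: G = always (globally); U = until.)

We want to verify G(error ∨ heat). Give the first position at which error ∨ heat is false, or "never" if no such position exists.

Check error ∨ heat at each position in order: 0 ✓, 1 ✓, 2 ✓, 3 ✓, 4 ✓.
At position 5 the labels are {}, so error ∨ heat is false there. This is the first violation.

5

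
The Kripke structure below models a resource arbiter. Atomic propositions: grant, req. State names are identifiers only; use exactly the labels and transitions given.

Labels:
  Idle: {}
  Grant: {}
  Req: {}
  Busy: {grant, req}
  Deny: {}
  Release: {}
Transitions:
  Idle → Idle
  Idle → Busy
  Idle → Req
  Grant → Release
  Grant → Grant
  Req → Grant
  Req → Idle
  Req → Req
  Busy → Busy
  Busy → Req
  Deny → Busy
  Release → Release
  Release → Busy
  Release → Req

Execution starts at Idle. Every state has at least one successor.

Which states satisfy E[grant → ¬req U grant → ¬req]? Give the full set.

States satisfying grant → ¬req: {Idle, Grant, Req, Deny, Release}.
States satisfying E[grant → ¬req U grant → ¬req]: {Idle, Grant, Req, Deny, Release}.

{Idle, Grant, Req, Deny, Release}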